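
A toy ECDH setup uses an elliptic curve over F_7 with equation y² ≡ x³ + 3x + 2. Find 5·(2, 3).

(0, 3)

Write G = (2, 3).
Repeated addition: build up to 5G.
2G: tangent at (2, 3): λ = (3·2² + 3)/(2·3) ≡ 1/6. 6⁻¹ ≡ 6 (mod 7), so λ ≡ 1·6 ≡ 6.
  x = λ² - 2 - 2 = 36 - 4 ≡ 4; y = λ·(2 - 4) - 3 ≡ 6. → (4, 6)
3G: (4, 6) + (2, 3). λ = (3 - 6)/(2 - 4) ≡ 4/5 mod 7. 5⁻¹ ≡ 3 (mod 7) since 5·3 = 15 ≡ 1, so λ ≡ 5.
  x = λ² - 4 - 2 = 25 - 6 ≡ 5; y = λ·(4 - 5) - 6 ≡ 3. → (5, 3)
4G: (5, 3) + (2, 3). λ = (3 - 3)/(2 - 5) ≡ 0/4 mod 7. 4⁻¹ ≡ 2 (mod 7) since 4·2 = 8 ≡ 1, so λ ≡ 0.
  x = λ² - 5 - 2 = 0 - 7 ≡ 0; y = λ·(5 - 0) - 3 ≡ 4. → (0, 4)
5G: (0, 4) + (2, 3). λ = (3 - 4)/(2 - 0) ≡ 6/2 mod 7. 2⁻¹ ≡ 4 (mod 7) since 2·4 = 8 ≡ 1, so λ ≡ 3.
  x = λ² - 0 - 2 = 9 - 2 ≡ 0; y = λ·(0 - 0) - 4 ≡ 3. → (0, 3)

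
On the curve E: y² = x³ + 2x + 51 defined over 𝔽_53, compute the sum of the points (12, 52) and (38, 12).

(12, 52) + (38, 12). λ = (12 - 52)/(38 - 12) ≡ 13/26 mod 53. 26⁻¹ ≡ 51 (mod 53), so λ ≡ 27.
  x = λ² - 12 - 38 = 729 - 50 ≡ 43; y = λ·(12 - 43) - 52 ≡ 12. → (43, 12)

(43, 12)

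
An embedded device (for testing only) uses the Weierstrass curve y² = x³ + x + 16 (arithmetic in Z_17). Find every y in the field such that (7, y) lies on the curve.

x³ + 1x + 16 = 366 ≡ 9 (mod 17).
Square roots of 9 mod 17: 3 and 14 (since 3² = 9 ≡ 9).

3, 14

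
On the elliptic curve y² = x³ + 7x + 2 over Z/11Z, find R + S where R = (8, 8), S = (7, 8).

(7, 3)

(8, 8) + (7, 8). λ = (8 - 8)/(7 - 8) ≡ 0/10 mod 11. 10⁻¹ ≡ 10 (mod 11) since 10·10 = 100 ≡ 1, so λ ≡ 0.
  x = λ² - 8 - 7 = 0 - 15 ≡ 7; y = λ·(8 - 7) - 8 ≡ 3. → (7, 3)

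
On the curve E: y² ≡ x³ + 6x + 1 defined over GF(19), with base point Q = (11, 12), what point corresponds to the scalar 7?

(11, 12)

Repeated addition: build up to 7Q.
2Q: tangent at (11, 12): λ = (3·11² + 6)/(2·12) ≡ 8/5. 5⁻¹ ≡ 4 (mod 19), so λ ≡ 8·4 ≡ 13.
  x = λ² - 11 - 11 = 169 - 22 ≡ 14; y = λ·(11 - 14) - 12 ≡ 6. → (14, 6)
3Q: (14, 6) + (11, 12). λ = (12 - 6)/(11 - 14) ≡ 6/16 mod 19. 16⁻¹ ≡ 6 (mod 19) since 16·6 = 96 ≡ 1, so λ ≡ 17.
  x = λ² - 14 - 11 = 289 - 25 ≡ 17; y = λ·(14 - 17) - 6 ≡ 0. → (17, 0)
4Q: (17, 0) + (11, 12). λ = (12 - 0)/(11 - 17) ≡ 12/13 mod 19. 13⁻¹ ≡ 3 (mod 19) since 13·3 = 39 ≡ 1, so λ ≡ 17.
  x = λ² - 17 - 11 = 289 - 28 ≡ 14; y = λ·(17 - 14) - 0 ≡ 13. → (14, 13)
5Q: (14, 13) + (11, 12). λ = (12 - 13)/(11 - 14) ≡ 18/16 mod 19. 16⁻¹ ≡ 6 (mod 19) since 16·6 = 96 ≡ 1, so λ ≡ 13.
  x = λ² - 14 - 11 = 169 - 25 ≡ 11; y = λ·(14 - 11) - 13 ≡ 7. → (11, 7)
6Q: (11, 7) + (11, 12): same x and y₁ ≡ -y₂, so the sum is the point at infinity.
7Q: the point at infinity + (11, 12) = (11, 12) (identity).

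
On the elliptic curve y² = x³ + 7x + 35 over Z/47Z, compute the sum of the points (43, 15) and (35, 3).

(30, 28)

(43, 15) + (35, 3). λ = (3 - 15)/(35 - 43) ≡ 35/39 mod 47. 39⁻¹ ≡ 41 (mod 47), so λ ≡ 25.
  x = λ² - 43 - 35 = 625 - 78 ≡ 30; y = λ·(43 - 30) - 15 ≡ 28. → (30, 28)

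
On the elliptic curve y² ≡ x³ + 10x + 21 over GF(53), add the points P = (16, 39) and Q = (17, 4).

(26, 46)

(16, 39) + (17, 4). λ = (4 - 39)/(17 - 16) ≡ 18/1 mod 53. 1⁻¹ ≡ 1 (mod 53), so λ ≡ 18.
  x = λ² - 16 - 17 = 324 - 33 ≡ 26; y = λ·(16 - 26) - 39 ≡ 46. → (26, 46)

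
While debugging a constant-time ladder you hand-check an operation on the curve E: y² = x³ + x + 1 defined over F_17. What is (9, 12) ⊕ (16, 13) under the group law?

(9, 12) + (16, 13). λ = (13 - 12)/(16 - 9) ≡ 1/7 mod 17. 7⁻¹ ≡ 5 (mod 17) since 7·5 = 35 ≡ 1, so λ ≡ 5.
  x = λ² - 9 - 16 = 25 - 25 ≡ 0; y = λ·(9 - 0) - 12 ≡ 16. → (0, 16)

(0, 16)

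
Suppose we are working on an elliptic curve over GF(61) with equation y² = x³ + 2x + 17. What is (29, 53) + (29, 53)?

tangent at (29, 53): λ = (3·29² + 2)/(2·53) ≡ 24/45. 45⁻¹ ≡ 19 (mod 61), so λ ≡ 24·19 ≡ 29.
  x = λ² - 29 - 29 = 841 - 58 ≡ 51; y = λ·(29 - 51) - 53 ≡ 41. → (51, 41)

(51, 41)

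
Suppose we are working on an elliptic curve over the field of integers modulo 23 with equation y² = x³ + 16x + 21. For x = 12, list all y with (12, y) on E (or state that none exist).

x³ + 16x + 21 = 1941 ≡ 9 (mod 23).
Square roots of 9 mod 23: 3 and 20 (since 3² = 9 ≡ 9).

3, 20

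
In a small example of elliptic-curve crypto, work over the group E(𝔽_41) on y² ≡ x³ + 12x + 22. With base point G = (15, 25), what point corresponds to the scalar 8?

(29, 6)

Repeated addition: build up to 8G.
2G: tangent at (15, 25): λ = (3·15² + 12)/(2·25) ≡ 31/9. 9⁻¹ ≡ 32 (mod 41) since 9·32 = 288 ≡ 1, so λ ≡ 31·32 ≡ 8.
  x = λ² - 15 - 15 = 64 - 30 ≡ 34; y = λ·(15 - 34) - 25 ≡ 28. → (34, 28)
3G: (34, 28) + (15, 25). λ = (25 - 28)/(15 - 34) ≡ 38/22 mod 41. 22⁻¹ ≡ 28 (mod 41), so λ ≡ 39.
  x = λ² - 34 - 15 = 1521 - 49 ≡ 37; y = λ·(34 - 37) - 28 ≡ 19. → (37, 19)
4G: (37, 19) + (15, 25). λ = (25 - 19)/(15 - 37) ≡ 6/19 mod 41. 19⁻¹ ≡ 13 (mod 41), so λ ≡ 37.
  x = λ² - 37 - 15 = 1369 - 52 ≡ 5; y = λ·(37 - 5) - 19 ≡ 17. → (5, 17)
5G: (5, 17) + (15, 25). λ = (25 - 17)/(15 - 5) ≡ 8/10 mod 41. 10⁻¹ ≡ 37 (mod 41), so λ ≡ 9.
  x = λ² - 5 - 15 = 81 - 20 ≡ 20; y = λ·(5 - 20) - 17 ≡ 12. → (20, 12)
6G: (20, 12) + (15, 25). λ = (25 - 12)/(15 - 20) ≡ 13/36 mod 41. 36⁻¹ ≡ 8 (mod 41) since 36·8 = 288 ≡ 1, so λ ≡ 22.
  x = λ² - 20 - 15 = 484 - 35 ≡ 39; y = λ·(20 - 39) - 12 ≡ 21. → (39, 21)
7G: (39, 21) + (15, 25). λ = (25 - 21)/(15 - 39) ≡ 4/17 mod 41. 17⁻¹ ≡ 29 (mod 41), so λ ≡ 34.
  x = λ² - 39 - 15 = 1156 - 54 ≡ 36; y = λ·(39 - 36) - 21 ≡ 40. → (36, 40)
8G: (36, 40) + (15, 25). λ = (25 - 40)/(15 - 36) ≡ 26/20 mod 41. 20⁻¹ ≡ 39 (mod 41), so λ ≡ 30.
  x = λ² - 36 - 15 = 900 - 51 ≡ 29; y = λ·(36 - 29) - 40 ≡ 6. → (29, 6)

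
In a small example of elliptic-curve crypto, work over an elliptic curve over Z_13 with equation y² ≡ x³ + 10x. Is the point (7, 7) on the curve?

yes

y² = 7² ≡ 10; x³ + 10x + 0 = 413 ≡ 10 (mod 13). 10 = 10.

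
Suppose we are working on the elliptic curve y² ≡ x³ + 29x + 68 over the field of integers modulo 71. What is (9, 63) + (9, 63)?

tangent at (9, 63): λ = (3·9² + 29)/(2·63) ≡ 59/55. 55⁻¹ ≡ 31 (mod 71), so λ ≡ 59·31 ≡ 54.
  x = λ² - 9 - 9 = 2916 - 18 ≡ 58; y = λ·(9 - 58) - 63 ≡ 60. → (58, 60)

(58, 60)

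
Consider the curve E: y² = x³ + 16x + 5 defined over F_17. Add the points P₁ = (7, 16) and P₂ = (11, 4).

(8, 4)

(7, 16) + (11, 4). λ = (4 - 16)/(11 - 7) ≡ 5/4 mod 17. 4⁻¹ ≡ 13 (mod 17) since 4·13 = 52 ≡ 1, so λ ≡ 14.
  x = λ² - 7 - 11 = 196 - 18 ≡ 8; y = λ·(7 - 8) - 16 ≡ 4. → (8, 4)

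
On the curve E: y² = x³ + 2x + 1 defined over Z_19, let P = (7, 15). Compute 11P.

Repeated addition: build up to 11P.
2P: tangent at (7, 15): λ = (3·7² + 2)/(2·15) ≡ 16/11. 11⁻¹ ≡ 7 (mod 19) since 11·7 = 77 ≡ 1, so λ ≡ 16·7 ≡ 17.
  x = λ² - 7 - 7 = 289 - 14 ≡ 9; y = λ·(7 - 9) - 15 ≡ 8. → (9, 8)
3P: (9, 8) + (7, 15). λ = (15 - 8)/(7 - 9) ≡ 7/17 mod 19. 17⁻¹ ≡ 9 (mod 19) since 17·9 = 153 ≡ 1, so λ ≡ 6.
  x = λ² - 9 - 7 = 36 - 16 ≡ 1; y = λ·(9 - 1) - 8 ≡ 2. → (1, 2)
4P: (1, 2) + (7, 15). λ = (15 - 2)/(7 - 1) ≡ 13/6 mod 19. 6⁻¹ ≡ 16 (mod 19), so λ ≡ 18.
  x = λ² - 1 - 7 = 324 - 8 ≡ 12; y = λ·(1 - 12) - 2 ≡ 9. → (12, 9)
5P: (12, 9) + (7, 15). λ = (15 - 9)/(7 - 12) ≡ 6/14 mod 19. 14⁻¹ ≡ 15 (mod 19) since 14·15 = 210 ≡ 1, so λ ≡ 14.
  x = λ² - 12 - 7 = 196 - 19 ≡ 6; y = λ·(12 - 6) - 9 ≡ 18. → (6, 18)
6P: (6, 18) + (7, 15). λ = (15 - 18)/(7 - 6) ≡ 16/1 mod 19. 1⁻¹ ≡ 1 (mod 19), so λ ≡ 16.
  x = λ² - 6 - 7 = 256 - 13 ≡ 15; y = λ·(6 - 15) - 18 ≡ 9. → (15, 9)
7P: (15, 9) + (7, 15). λ = (15 - 9)/(7 - 15) ≡ 6/11 mod 19. 11⁻¹ ≡ 7 (mod 19) since 11·7 = 77 ≡ 1, so λ ≡ 4.
  x = λ² - 15 - 7 = 16 - 22 ≡ 13; y = λ·(15 - 13) - 9 ≡ 18. → (13, 18)
8P: (13, 18) + (7, 15). λ = (15 - 18)/(7 - 13) ≡ 16/13 mod 19. 13⁻¹ ≡ 3 (mod 19), so λ ≡ 10.
  x = λ² - 13 - 7 = 100 - 20 ≡ 4; y = λ·(13 - 4) - 18 ≡ 15. → (4, 15)
9P: (4, 15) + (7, 15). λ = (15 - 15)/(7 - 4) ≡ 0/3 mod 19. 3⁻¹ ≡ 13 (mod 19), so λ ≡ 0.
  x = λ² - 4 - 7 = 0 - 11 ≡ 8; y = λ·(4 - 8) - 15 ≡ 4. → (8, 4)
10P: (8, 4) + (7, 15). λ = (15 - 4)/(7 - 8) ≡ 11/18 mod 19. 18⁻¹ ≡ 18 (mod 19) since 18·18 = 324 ≡ 1, so λ ≡ 8.
  x = λ² - 8 - 7 = 64 - 15 ≡ 11; y = λ·(8 - 11) - 4 ≡ 10. → (11, 10)
11P: (11, 10) + (7, 15). λ = (15 - 10)/(7 - 11) ≡ 5/15 mod 19. 15⁻¹ ≡ 14 (mod 19), so λ ≡ 13.
  x = λ² - 11 - 7 = 169 - 18 ≡ 18; y = λ·(11 - 18) - 10 ≡ 13. → (18, 13)

(18, 13)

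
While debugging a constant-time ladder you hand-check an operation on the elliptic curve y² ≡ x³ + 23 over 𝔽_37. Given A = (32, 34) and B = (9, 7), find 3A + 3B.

First 3A:
Repeated addition: build up to 3A.
2A: tangent at (32, 34): λ = (3·32² + 0)/(2·34) ≡ 1/31. 31⁻¹ ≡ 6 (mod 37) since 31·6 = 186 ≡ 1, so λ ≡ 1·6 ≡ 6.
  x = λ² - 32 - 32 = 36 - 64 ≡ 9; y = λ·(32 - 9) - 34 ≡ 30. → (9, 30)
3A: (9, 30) + (32, 34). λ = (34 - 30)/(32 - 9) ≡ 4/23 mod 37. 23⁻¹ ≡ 29 (mod 37) since 23·29 = 667 ≡ 1, so λ ≡ 5.
  x = λ² - 9 - 32 = 25 - 41 ≡ 21; y = λ·(9 - 21) - 30 ≡ 21. → (21, 21)
3A = (21, 21).
Next 3B:
Repeated addition: build up to 3B.
2B: tangent at (9, 7): λ = (3·9² + 0)/(2·7) ≡ 21/14. 14⁻¹ ≡ 8 (mod 37), so λ ≡ 21·8 ≡ 20.
  x = λ² - 9 - 9 = 400 - 18 ≡ 12; y = λ·(9 - 12) - 7 ≡ 7. → (12, 7)
3B: (12, 7) + (9, 7). λ = (7 - 7)/(9 - 12) ≡ 0/34 mod 37. 34⁻¹ ≡ 12 (mod 37) since 34·12 = 408 ≡ 1, so λ ≡ 0.
  x = λ² - 12 - 9 = 0 - 21 ≡ 16; y = λ·(12 - 16) - 7 ≡ 30. → (16, 30)
3B = (16, 30).
Finally 3A + 3B:
(21, 21) + (16, 30). λ = (30 - 21)/(16 - 21) ≡ 9/32 mod 37. 32⁻¹ ≡ 22 (mod 37) since 32·22 = 704 ≡ 1, so λ ≡ 13.
  x = λ² - 21 - 16 = 169 - 37 ≡ 21; y = λ·(21 - 21) - 21 ≡ 16. → (21, 16)

(21, 16)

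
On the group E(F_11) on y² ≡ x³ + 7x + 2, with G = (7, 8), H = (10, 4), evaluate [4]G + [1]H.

(7, 8)

First 4G:
Repeated addition: build up to 4G.
2G: tangent at (7, 8): λ = (3·7² + 7)/(2·8) ≡ 0/5. 5⁻¹ ≡ 9 (mod 11), so λ ≡ 0·9 ≡ 0.
  x = λ² - 7 - 7 = 0 - 14 ≡ 8; y = λ·(7 - 8) - 8 ≡ 3. → (8, 3)
3G: (8, 3) + (7, 8). λ = (8 - 3)/(7 - 8) ≡ 5/10 mod 11. 10⁻¹ ≡ 10 (mod 11), so λ ≡ 6.
  x = λ² - 8 - 7 = 36 - 15 ≡ 10; y = λ·(8 - 10) - 3 ≡ 7. → (10, 7)
4G: (10, 7) + (7, 8). λ = (8 - 7)/(7 - 10) ≡ 1/8 mod 11. 8⁻¹ ≡ 7 (mod 11), so λ ≡ 7.
  x = λ² - 10 - 7 = 49 - 17 ≡ 10; y = λ·(10 - 10) - 7 ≡ 4. → (10, 4)
4G = (10, 4).
Finally 4G + H:
tangent at (10, 4): λ = (3·10² + 7)/(2·4) ≡ 10/8. 8⁻¹ ≡ 7 (mod 11), so λ ≡ 10·7 ≡ 4.
  x = λ² - 10 - 10 = 16 - 20 ≡ 7; y = λ·(10 - 7) - 4 ≡ 8. → (7, 8)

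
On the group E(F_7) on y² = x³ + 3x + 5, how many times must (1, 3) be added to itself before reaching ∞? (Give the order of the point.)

7

2P: tangent at (1, 3): λ = (3·1² + 3)/(2·3) ≡ 6/6. 6⁻¹ ≡ 6 (mod 7), so λ ≡ 6·6 ≡ 1.
  x = λ² - 1 - 1 = 1 - 2 ≡ 6; y = λ·(1 - 6) - 3 ≡ 6. → (6, 6)
3P: (6, 6) + (1, 3). λ = (3 - 6)/(1 - 6) ≡ 4/2 mod 7. 2⁻¹ ≡ 4 (mod 7) since 2·4 = 8 ≡ 1, so λ ≡ 2.
  x = λ² - 6 - 1 = 4 - 7 ≡ 4; y = λ·(6 - 4) - 6 ≡ 5. → (4, 5)
4P: (4, 5) + (1, 3). λ = (3 - 5)/(1 - 4) ≡ 5/4 mod 7. 4⁻¹ ≡ 2 (mod 7), so λ ≡ 3.
  x = λ² - 4 - 1 = 9 - 5 ≡ 4; y = λ·(4 - 4) - 5 ≡ 2. → (4, 2)
5P: (4, 2) + (1, 3). λ = (3 - 2)/(1 - 4) ≡ 1/4 mod 7. 4⁻¹ ≡ 2 (mod 7), so λ ≡ 2.
  x = λ² - 4 - 1 = 4 - 5 ≡ 6; y = λ·(4 - 6) - 2 ≡ 1. → (6, 1)
6P: (6, 1) + (1, 3). λ = (3 - 1)/(1 - 6) ≡ 2/2 mod 7. 2⁻¹ ≡ 4 (mod 7), so λ ≡ 1.
  x = λ² - 6 - 1 = 1 - 7 ≡ 1; y = λ·(6 - 1) - 1 ≡ 4. → (1, 4)
7P: (1, 4) + (1, 3): same x and y₁ ≡ -y₂, so the sum is ∞.
7P = ∞, so the order is 7.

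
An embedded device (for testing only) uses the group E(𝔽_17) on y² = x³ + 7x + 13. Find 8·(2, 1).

(1, 15)

Write P = (2, 1).
Repeated addition: build up to 8P.
2P: tangent at (2, 1): λ = (3·2² + 7)/(2·1) ≡ 2/2. 2⁻¹ ≡ 9 (mod 17) since 2·9 = 18 ≡ 1, so λ ≡ 2·9 ≡ 1.
  x = λ² - 2 - 2 = 1 - 4 ≡ 14; y = λ·(2 - 14) - 1 ≡ 4. → (14, 4)
3P: (14, 4) + (2, 1). λ = (1 - 4)/(2 - 14) ≡ 14/5 mod 17. 5⁻¹ ≡ 7 (mod 17) since 5·7 = 35 ≡ 1, so λ ≡ 13.
  x = λ² - 14 - 2 = 169 - 16 ≡ 0; y = λ·(14 - 0) - 4 ≡ 8. → (0, 8)
4P: (0, 8) + (2, 1). λ = (1 - 8)/(2 - 0) ≡ 10/2 mod 17. 2⁻¹ ≡ 9 (mod 17), so λ ≡ 5.
  x = λ² - 0 - 2 = 25 - 2 ≡ 6; y = λ·(0 - 6) - 8 ≡ 13. → (6, 13)
5P: (6, 13) + (2, 1). λ = (1 - 13)/(2 - 6) ≡ 5/13 mod 17. 13⁻¹ ≡ 4 (mod 17), so λ ≡ 3.
  x = λ² - 6 - 2 = 9 - 8 ≡ 1; y = λ·(6 - 1) - 13 ≡ 2. → (1, 2)
6P: (1, 2) + (2, 1). λ = (1 - 2)/(2 - 1) ≡ 16/1 mod 17. 1⁻¹ ≡ 1 (mod 17) since 1·1 = 1 ≡ 1, so λ ≡ 16.
  x = λ² - 1 - 2 = 256 - 3 ≡ 15; y = λ·(1 - 15) - 2 ≡ 12. → (15, 12)
7P: (15, 12) + (2, 1). λ = (1 - 12)/(2 - 15) ≡ 6/4 mod 17. 4⁻¹ ≡ 13 (mod 17), so λ ≡ 10.
  x = λ² - 15 - 2 = 100 - 17 ≡ 15; y = λ·(15 - 15) - 12 ≡ 5. → (15, 5)
8P: (15, 5) + (2, 1). λ = (1 - 5)/(2 - 15) ≡ 13/4 mod 17. 4⁻¹ ≡ 13 (mod 17) since 4·13 = 52 ≡ 1, so λ ≡ 16.
  x = λ² - 15 - 2 = 256 - 17 ≡ 1; y = λ·(15 - 1) - 5 ≡ 15. → (1, 15)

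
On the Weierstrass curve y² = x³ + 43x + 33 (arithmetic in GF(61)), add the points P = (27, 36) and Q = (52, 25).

(27, 36) + (52, 25). λ = (25 - 36)/(52 - 27) ≡ 50/25 mod 61. 25⁻¹ ≡ 22 (mod 61) since 25·22 = 550 ≡ 1, so λ ≡ 2.
  x = λ² - 27 - 52 = 4 - 79 ≡ 47; y = λ·(27 - 47) - 36 ≡ 46. → (47, 46)

(47, 46)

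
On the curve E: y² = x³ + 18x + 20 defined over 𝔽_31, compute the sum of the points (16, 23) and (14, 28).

(16, 23) + (14, 28). λ = (28 - 23)/(14 - 16) ≡ 5/29 mod 31. 29⁻¹ ≡ 15 (mod 31), so λ ≡ 13.
  x = λ² - 16 - 14 = 169 - 30 ≡ 15; y = λ·(16 - 15) - 23 ≡ 21. → (15, 21)

(15, 21)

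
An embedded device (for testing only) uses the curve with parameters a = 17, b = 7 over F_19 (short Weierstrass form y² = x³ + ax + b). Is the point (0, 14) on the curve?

no

y² = 14² ≡ 6; x³ + 17x + 7 = 7 ≡ 7 (mod 19). 6 ≠ 7.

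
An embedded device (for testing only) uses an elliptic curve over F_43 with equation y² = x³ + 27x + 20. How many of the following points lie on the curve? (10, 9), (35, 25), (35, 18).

2

(10, 9): 9² ≡ 38, rhs ≡ 0 → off.
(35, 25): 25² ≡ 23, rhs ≡ 23 → on.
(35, 18): 18² ≡ 23, rhs ≡ 23 → on.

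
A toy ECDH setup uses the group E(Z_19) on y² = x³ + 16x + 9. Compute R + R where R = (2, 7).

(0, 16)

tangent at (2, 7): λ = (3·2² + 16)/(2·7) ≡ 9/14. 14⁻¹ ≡ 15 (mod 19) since 14·15 = 210 ≡ 1, so λ ≡ 9·15 ≡ 2.
  x = λ² - 2 - 2 = 4 - 4 ≡ 0; y = λ·(2 - 0) - 7 ≡ 16. → (0, 16)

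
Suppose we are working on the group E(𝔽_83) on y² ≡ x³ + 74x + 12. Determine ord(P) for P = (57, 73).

9

2P: tangent at (57, 73): λ = (3·57² + 74)/(2·73) ≡ 27/63. 63⁻¹ ≡ 29 (mod 83), so λ ≡ 27·29 ≡ 36.
  x = λ² - 57 - 57 = 1296 - 114 ≡ 20; y = λ·(57 - 20) - 73 ≡ 14. → (20, 14)
3P: (20, 14) + (57, 73). λ = (73 - 14)/(57 - 20) ≡ 59/37 mod 83. 37⁻¹ ≡ 9 (mod 83), so λ ≡ 33.
  x = λ² - 20 - 57 = 1089 - 77 ≡ 16; y = λ·(20 - 16) - 14 ≡ 35. → (16, 35)
4P: (16, 35) + (57, 73). λ = (73 - 35)/(57 - 16) ≡ 38/41 mod 83. 41⁻¹ ≡ 81 (mod 83), so λ ≡ 7.
  x = λ² - 16 - 57 = 49 - 73 ≡ 59; y = λ·(16 - 59) - 35 ≡ 79. → (59, 79)
5P: (59, 79) + (57, 73). λ = (73 - 79)/(57 - 59) ≡ 77/81 mod 83. 81⁻¹ ≡ 41 (mod 83), so λ ≡ 3.
  x = λ² - 59 - 57 = 9 - 116 ≡ 59; y = λ·(59 - 59) - 79 ≡ 4. → (59, 4)
6P: (59, 4) + (57, 73). λ = (73 - 4)/(57 - 59) ≡ 69/81 mod 83. 81⁻¹ ≡ 41 (mod 83), so λ ≡ 7.
  x = λ² - 59 - 57 = 49 - 116 ≡ 16; y = λ·(59 - 16) - 4 ≡ 48. → (16, 48)
7P: (16, 48) + (57, 73). λ = (73 - 48)/(57 - 16) ≡ 25/41 mod 83. 41⁻¹ ≡ 81 (mod 83), so λ ≡ 33.
  x = λ² - 16 - 57 = 1089 - 73 ≡ 20; y = λ·(16 - 20) - 48 ≡ 69. → (20, 69)
8P: (20, 69) + (57, 73). λ = (73 - 69)/(57 - 20) ≡ 4/37 mod 83. 37⁻¹ ≡ 9 (mod 83), so λ ≡ 36.
  x = λ² - 20 - 57 = 1296 - 77 ≡ 57; y = λ·(20 - 57) - 69 ≡ 10. → (57, 10)
9P: (57, 10) + (57, 73): same x and y₁ ≡ -y₂, so the sum is ∞.
9P = ∞, so the order is 9.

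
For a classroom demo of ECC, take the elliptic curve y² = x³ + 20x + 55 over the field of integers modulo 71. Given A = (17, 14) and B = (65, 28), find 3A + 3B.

First 3A:
Repeated addition: build up to 3A.
2A: tangent at (17, 14): λ = (3·17² + 20)/(2·14) ≡ 35/28. 28⁻¹ ≡ 33 (mod 71) since 28·33 = 924 ≡ 1, so λ ≡ 35·33 ≡ 19.
  x = λ² - 17 - 17 = 361 - 34 ≡ 43; y = λ·(17 - 43) - 14 ≡ 60. → (43, 60)
3A: (43, 60) + (17, 14). λ = (14 - 60)/(17 - 43) ≡ 25/45 mod 71. 45⁻¹ ≡ 30 (mod 71), so λ ≡ 40.
  x = λ² - 43 - 17 = 1600 - 60 ≡ 49; y = λ·(43 - 49) - 60 ≡ 55. → (49, 55)
3A = (49, 55).
Next 3B:
Repeated addition: build up to 3B.
2B: tangent at (65, 28): λ = (3·65² + 20)/(2·28) ≡ 57/56. 56⁻¹ ≡ 52 (mod 71), so λ ≡ 57·52 ≡ 53.
  x = λ² - 65 - 65 = 2809 - 130 ≡ 52; y = λ·(65 - 52) - 28 ≡ 22. → (52, 22)
3B: (52, 22) + (65, 28). λ = (28 - 22)/(65 - 52) ≡ 6/13 mod 71. 13⁻¹ ≡ 11 (mod 71) since 13·11 = 143 ≡ 1, so λ ≡ 66.
  x = λ² - 52 - 65 = 4356 - 117 ≡ 50; y = λ·(52 - 50) - 22 ≡ 39. → (50, 39)
3B = (50, 39).
Finally 3A + 3B:
(49, 55) + (50, 39). λ = (39 - 55)/(50 - 49) ≡ 55/1 mod 71. 1⁻¹ ≡ 1 (mod 71), so λ ≡ 55.
  x = λ² - 49 - 50 = 3025 - 99 ≡ 15; y = λ·(49 - 15) - 55 ≡ 40. → (15, 40)

(15, 40)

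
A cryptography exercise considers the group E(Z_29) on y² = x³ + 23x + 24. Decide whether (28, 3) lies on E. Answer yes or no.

y² = 3² ≡ 9; x³ + 23x + 24 = 22620 ≡ 0 (mod 29). 9 ≠ 0.

no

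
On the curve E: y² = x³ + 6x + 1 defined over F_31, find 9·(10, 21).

(26, 1)

Write P = (10, 21).
Repeated addition: build up to 9P.
2P: tangent at (10, 21): λ = (3·10² + 6)/(2·21) ≡ 27/11. 11⁻¹ ≡ 17 (mod 31), so λ ≡ 27·17 ≡ 25.
  x = λ² - 10 - 10 = 625 - 20 ≡ 16; y = λ·(10 - 16) - 21 ≡ 15. → (16, 15)
3P: (16, 15) + (10, 21). λ = (21 - 15)/(10 - 16) ≡ 6/25 mod 31. 25⁻¹ ≡ 5 (mod 31), so λ ≡ 30.
  x = λ² - 16 - 10 = 900 - 26 ≡ 6; y = λ·(16 - 6) - 15 ≡ 6. → (6, 6)
4P: (6, 6) + (10, 21). λ = (21 - 6)/(10 - 6) ≡ 15/4 mod 31. 4⁻¹ ≡ 8 (mod 31), so λ ≡ 27.
  x = λ² - 6 - 10 = 729 - 16 ≡ 0; y = λ·(6 - 0) - 6 ≡ 1. → (0, 1)
5P: (0, 1) + (10, 21). λ = (21 - 1)/(10 - 0) ≡ 20/10 mod 31. 10⁻¹ ≡ 28 (mod 31) since 10·28 = 280 ≡ 1, so λ ≡ 2.
  x = λ² - 0 - 10 = 4 - 10 ≡ 25; y = λ·(0 - 25) - 1 ≡ 11. → (25, 11)
6P: (25, 11) + (10, 21). λ = (21 - 11)/(10 - 25) ≡ 10/16 mod 31. 16⁻¹ ≡ 2 (mod 31) since 16·2 = 32 ≡ 1, so λ ≡ 20.
  x = λ² - 25 - 10 = 400 - 35 ≡ 24; y = λ·(25 - 24) - 11 ≡ 9. → (24, 9)
7P: (24, 9) + (10, 21). λ = (21 - 9)/(10 - 24) ≡ 12/17 mod 31. 17⁻¹ ≡ 11 (mod 31), so λ ≡ 8.
  x = λ² - 24 - 10 = 64 - 34 ≡ 30; y = λ·(24 - 30) - 9 ≡ 5. → (30, 5)
8P: (30, 5) + (10, 21). λ = (21 - 5)/(10 - 30) ≡ 16/11 mod 31. 11⁻¹ ≡ 17 (mod 31), so λ ≡ 24.
  x = λ² - 30 - 10 = 576 - 40 ≡ 9; y = λ·(30 - 9) - 5 ≡ 3. → (9, 3)
9P: (9, 3) + (10, 21). λ = (21 - 3)/(10 - 9) ≡ 18/1 mod 31. 1⁻¹ ≡ 1 (mod 31), so λ ≡ 18.
  x = λ² - 9 - 10 = 324 - 19 ≡ 26; y = λ·(9 - 26) - 3 ≡ 1. → (26, 1)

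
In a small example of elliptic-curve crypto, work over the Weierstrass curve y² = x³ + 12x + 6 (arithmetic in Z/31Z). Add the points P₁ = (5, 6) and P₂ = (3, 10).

(5, 6) + (3, 10). λ = (10 - 6)/(3 - 5) ≡ 4/29 mod 31. 29⁻¹ ≡ 15 (mod 31), so λ ≡ 29.
  x = λ² - 5 - 3 = 841 - 8 ≡ 27; y = λ·(5 - 27) - 6 ≡ 7. → (27, 7)

(27, 7)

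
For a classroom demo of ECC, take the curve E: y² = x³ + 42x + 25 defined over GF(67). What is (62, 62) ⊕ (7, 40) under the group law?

(33, 30)

(62, 62) + (7, 40). λ = (40 - 62)/(7 - 62) ≡ 45/12 mod 67. 12⁻¹ ≡ 28 (mod 67) since 12·28 = 336 ≡ 1, so λ ≡ 54.
  x = λ² - 62 - 7 = 2916 - 69 ≡ 33; y = λ·(62 - 33) - 62 ≡ 30. → (33, 30)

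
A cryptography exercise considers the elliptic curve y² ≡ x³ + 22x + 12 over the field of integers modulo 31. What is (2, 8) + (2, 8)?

tangent at (2, 8): λ = (3·2² + 22)/(2·8) ≡ 3/16. 16⁻¹ ≡ 2 (mod 31), so λ ≡ 3·2 ≡ 6.
  x = λ² - 2 - 2 = 36 - 4 ≡ 1; y = λ·(2 - 1) - 8 ≡ 29. → (1, 29)

(1, 29)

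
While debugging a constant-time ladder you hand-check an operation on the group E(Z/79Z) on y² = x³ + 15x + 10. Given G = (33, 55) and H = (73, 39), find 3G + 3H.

First 3G:
Repeated addition: build up to 3G.
2G: tangent at (33, 55): λ = (3·33² + 15)/(2·55) ≡ 43/31. 31⁻¹ ≡ 51 (mod 79), so λ ≡ 43·51 ≡ 60.
  x = λ² - 33 - 33 = 3600 - 66 ≡ 58; y = λ·(33 - 58) - 55 ≡ 25. → (58, 25)
3G: (58, 25) + (33, 55). λ = (55 - 25)/(33 - 58) ≡ 30/54 mod 79. 54⁻¹ ≡ 60 (mod 79) since 54·60 = 3240 ≡ 1, so λ ≡ 62.
  x = λ² - 58 - 33 = 3844 - 91 ≡ 40; y = λ·(58 - 40) - 25 ≡ 64. → (40, 64)
3G = (40, 64).
Next 3H:
Repeated addition: build up to 3H.
2H: tangent at (73, 39): λ = (3·73² + 15)/(2·39) ≡ 44/78. 78⁻¹ ≡ 78 (mod 79) since 78·78 = 6084 ≡ 1, so λ ≡ 44·78 ≡ 35.
  x = λ² - 73 - 73 = 1225 - 146 ≡ 52; y = λ·(73 - 52) - 39 ≡ 64. → (52, 64)
3H: (52, 64) + (73, 39). λ = (39 - 64)/(73 - 52) ≡ 54/21 mod 79. 21⁻¹ ≡ 64 (mod 79), so λ ≡ 59.
  x = λ² - 52 - 73 = 3481 - 125 ≡ 38; y = λ·(52 - 38) - 64 ≡ 51. → (38, 51)
3H = (38, 51).
Finally 3G + 3H:
(40, 64) + (38, 51). λ = (51 - 64)/(38 - 40) ≡ 66/77 mod 79. 77⁻¹ ≡ 39 (mod 79) since 77·39 = 3003 ≡ 1, so λ ≡ 46.
  x = λ² - 40 - 38 = 2116 - 78 ≡ 63; y = λ·(40 - 63) - 64 ≡ 63. → (63, 63)

(63, 63)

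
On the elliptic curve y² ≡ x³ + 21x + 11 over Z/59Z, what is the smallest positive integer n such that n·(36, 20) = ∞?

3

2P: tangent at (36, 20): λ = (3·36² + 21)/(2·20) ≡ 15/40. 40⁻¹ ≡ 31 (mod 59) since 40·31 = 1240 ≡ 1, so λ ≡ 15·31 ≡ 52.
  x = λ² - 36 - 36 = 2704 - 72 ≡ 36; y = λ·(36 - 36) - 20 ≡ 39. → (36, 39)
3P: (36, 39) + (36, 20): same x and y₁ ≡ -y₂, so the sum is ∞.
3P = ∞, so the order is 3.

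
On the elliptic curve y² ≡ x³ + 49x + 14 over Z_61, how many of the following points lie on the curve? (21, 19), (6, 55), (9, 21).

2

(21, 19): 19² ≡ 56, rhs ≡ 56 → on.
(6, 55): 55² ≡ 36, rhs ≡ 36 → on.
(9, 21): 21² ≡ 14, rhs ≡ 25 → off.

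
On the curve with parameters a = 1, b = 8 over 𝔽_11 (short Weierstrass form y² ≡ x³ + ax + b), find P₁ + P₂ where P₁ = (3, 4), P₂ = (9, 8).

(3, 4) + (9, 8). λ = (8 - 4)/(9 - 3) ≡ 4/6 mod 11. 6⁻¹ ≡ 2 (mod 11), so λ ≡ 8.
  x = λ² - 3 - 9 = 64 - 12 ≡ 8; y = λ·(3 - 8) - 4 ≡ 0. → (8, 0)

(8, 0)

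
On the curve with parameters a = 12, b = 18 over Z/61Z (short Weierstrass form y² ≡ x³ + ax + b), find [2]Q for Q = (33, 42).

(60, 26)

tangent at (33, 42): λ = (3·33² + 12)/(2·42) ≡ 46/23. 23⁻¹ ≡ 8 (mod 61) since 23·8 = 184 ≡ 1, so λ ≡ 46·8 ≡ 2.
  x = λ² - 33 - 33 = 4 - 66 ≡ 60; y = λ·(33 - 60) - 42 ≡ 26. → (60, 26)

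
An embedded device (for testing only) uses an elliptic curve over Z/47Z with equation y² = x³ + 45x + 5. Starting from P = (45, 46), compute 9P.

Repeated addition: build up to 9P.
2P: tangent at (45, 46): λ = (3·45² + 45)/(2·46) ≡ 10/45. 45⁻¹ ≡ 23 (mod 47) since 45·23 = 1035 ≡ 1, so λ ≡ 10·23 ≡ 42.
  x = λ² - 45 - 45 = 1764 - 90 ≡ 29; y = λ·(45 - 29) - 46 ≡ 15. → (29, 15)
3P: (29, 15) + (45, 46). λ = (46 - 15)/(45 - 29) ≡ 31/16 mod 47. 16⁻¹ ≡ 3 (mod 47) since 16·3 = 48 ≡ 1, so λ ≡ 46.
  x = λ² - 29 - 45 = 2116 - 74 ≡ 21; y = λ·(29 - 21) - 15 ≡ 24. → (21, 24)
4P: (21, 24) + (45, 46). λ = (46 - 24)/(45 - 21) ≡ 22/24 mod 47. 24⁻¹ ≡ 2 (mod 47) since 24·2 = 48 ≡ 1, so λ ≡ 44.
  x = λ² - 21 - 45 = 1936 - 66 ≡ 37; y = λ·(21 - 37) - 24 ≡ 24. → (37, 24)
5P: (37, 24) + (45, 46). λ = (46 - 24)/(45 - 37) ≡ 22/8 mod 47. 8⁻¹ ≡ 6 (mod 47) since 8·6 = 48 ≡ 1, so λ ≡ 38.
  x = λ² - 37 - 45 = 1444 - 82 ≡ 46; y = λ·(37 - 46) - 24 ≡ 10. → (46, 10)
6P: (46, 10) + (45, 46). λ = (46 - 10)/(45 - 46) ≡ 36/46 mod 47. 46⁻¹ ≡ 46 (mod 47) since 46·46 = 2116 ≡ 1, so λ ≡ 11.
  x = λ² - 46 - 45 = 121 - 91 ≡ 30; y = λ·(46 - 30) - 10 ≡ 25. → (30, 25)
7P: (30, 25) + (45, 46). λ = (46 - 25)/(45 - 30) ≡ 21/15 mod 47. 15⁻¹ ≡ 22 (mod 47) since 15·22 = 330 ≡ 1, so λ ≡ 39.
  x = λ² - 30 - 45 = 1521 - 75 ≡ 36; y = λ·(30 - 36) - 25 ≡ 23. → (36, 23)
8P: (36, 23) + (45, 46). λ = (46 - 23)/(45 - 36) ≡ 23/9 mod 47. 9⁻¹ ≡ 21 (mod 47), so λ ≡ 13.
  x = λ² - 36 - 45 = 169 - 81 ≡ 41; y = λ·(36 - 41) - 23 ≡ 6. → (41, 6)
9P: (41, 6) + (45, 46). λ = (46 - 6)/(45 - 41) ≡ 40/4 mod 47. 4⁻¹ ≡ 12 (mod 47) since 4·12 = 48 ≡ 1, so λ ≡ 10.
  x = λ² - 41 - 45 = 100 - 86 ≡ 14; y = λ·(41 - 14) - 6 ≡ 29. → (14, 29)

(14, 29)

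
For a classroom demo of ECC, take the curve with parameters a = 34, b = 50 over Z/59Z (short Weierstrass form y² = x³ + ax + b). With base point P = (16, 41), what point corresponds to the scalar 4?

(42, 39)

Double-and-add on 4 = (100)₂. Start with P = (16, 41) for the leading 1-bit.
double: tangent at (16, 41): λ = (3·16² + 34)/(2·41) ≡ 35/23. 23⁻¹ ≡ 18 (mod 59), so λ ≡ 35·18 ≡ 40.
  x = λ² - 16 - 16 = 1600 - 32 ≡ 34; y = λ·(16 - 34) - 41 ≡ 6. → (34, 6)
double: tangent at (34, 6): λ = (3·34² + 34)/(2·6) ≡ 21/12. 12⁻¹ ≡ 5 (mod 59), so λ ≡ 21·5 ≡ 46.
  x = λ² - 34 - 34 = 2116 - 68 ≡ 42; y = λ·(34 - 42) - 6 ≡ 39. → (42, 39)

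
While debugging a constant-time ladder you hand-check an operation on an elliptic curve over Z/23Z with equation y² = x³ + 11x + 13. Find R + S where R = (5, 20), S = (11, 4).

(9, 6)

(5, 20) + (11, 4). λ = (4 - 20)/(11 - 5) ≡ 7/6 mod 23. 6⁻¹ ≡ 4 (mod 23) since 6·4 = 24 ≡ 1, so λ ≡ 5.
  x = λ² - 5 - 11 = 25 - 16 ≡ 9; y = λ·(5 - 9) - 20 ≡ 6. → (9, 6)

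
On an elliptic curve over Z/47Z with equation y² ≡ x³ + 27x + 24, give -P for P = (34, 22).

-(34, 22) = (34, -22 mod 47) = (34, 25).

(34, 25)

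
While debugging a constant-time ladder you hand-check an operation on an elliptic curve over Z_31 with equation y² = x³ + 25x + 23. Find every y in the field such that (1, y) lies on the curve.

x³ + 25x + 23 = 49 ≡ 18 (mod 31).
Square roots of 18 mod 31: 7 and 24 (since 7² = 49 ≡ 18).

7, 24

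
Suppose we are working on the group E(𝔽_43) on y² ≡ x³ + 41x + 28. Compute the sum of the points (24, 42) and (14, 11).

(3, 36)

(24, 42) + (14, 11). λ = (11 - 42)/(14 - 24) ≡ 12/33 mod 43. 33⁻¹ ≡ 30 (mod 43), so λ ≡ 16.
  x = λ² - 24 - 14 = 256 - 38 ≡ 3; y = λ·(24 - 3) - 42 ≡ 36. → (3, 36)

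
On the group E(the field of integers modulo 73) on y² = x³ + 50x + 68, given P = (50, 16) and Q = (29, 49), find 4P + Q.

(44, 12)

First 4P:
Double-and-add on 4 = (100)₂. Start with P = (50, 16) for the leading 1-bit.
double: tangent at (50, 16): λ = (3·50² + 50)/(2·16) ≡ 31/32. 32⁻¹ ≡ 16 (mod 73) since 32·16 = 512 ≡ 1, so λ ≡ 31·16 ≡ 58.
  x = λ² - 50 - 50 = 3364 - 100 ≡ 52; y = λ·(50 - 52) - 16 ≡ 14. → (52, 14)
double: tangent at (52, 14): λ = (3·52² + 50)/(2·14) ≡ 59/28. 28⁻¹ ≡ 60 (mod 73), so λ ≡ 59·60 ≡ 36.
  x = λ² - 52 - 52 = 1296 - 104 ≡ 24; y = λ·(52 - 24) - 14 ≡ 45. → (24, 45)
4P = (24, 45).
Finally 4P + Q:
(24, 45) + (29, 49). λ = (49 - 45)/(29 - 24) ≡ 4/5 mod 73. 5⁻¹ ≡ 44 (mod 73) since 5·44 = 220 ≡ 1, so λ ≡ 30.
  x = λ² - 24 - 29 = 900 - 53 ≡ 44; y = λ·(24 - 44) - 45 ≡ 12. → (44, 12)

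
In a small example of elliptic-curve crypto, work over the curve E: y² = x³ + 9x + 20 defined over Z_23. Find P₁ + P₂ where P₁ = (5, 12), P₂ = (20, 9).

(5, 12) + (20, 9). λ = (9 - 12)/(20 - 5) ≡ 20/15 mod 23. 15⁻¹ ≡ 20 (mod 23) since 15·20 = 300 ≡ 1, so λ ≡ 9.
  x = λ² - 5 - 20 = 81 - 25 ≡ 10; y = λ·(5 - 10) - 12 ≡ 12. → (10, 12)

(10, 12)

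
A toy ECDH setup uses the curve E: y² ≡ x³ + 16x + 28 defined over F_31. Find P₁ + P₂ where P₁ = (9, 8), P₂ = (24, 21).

(9, 8) + (24, 21). λ = (21 - 8)/(24 - 9) ≡ 13/15 mod 31. 15⁻¹ ≡ 29 (mod 31) since 15·29 = 435 ≡ 1, so λ ≡ 5.
  x = λ² - 9 - 24 = 25 - 33 ≡ 23; y = λ·(9 - 23) - 8 ≡ 15. → (23, 15)

(23, 15)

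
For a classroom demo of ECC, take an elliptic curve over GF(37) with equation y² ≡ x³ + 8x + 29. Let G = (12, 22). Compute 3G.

Repeated addition: build up to 3G.
2G: tangent at (12, 22): λ = (3·12² + 8)/(2·22) ≡ 33/7. 7⁻¹ ≡ 16 (mod 37), so λ ≡ 33·16 ≡ 10.
  x = λ² - 12 - 12 = 100 - 24 ≡ 2; y = λ·(12 - 2) - 22 ≡ 4. → (2, 4)
3G: (2, 4) + (12, 22). λ = (22 - 4)/(12 - 2) ≡ 18/10 mod 37. 10⁻¹ ≡ 26 (mod 37), so λ ≡ 24.
  x = λ² - 2 - 12 = 576 - 14 ≡ 7; y = λ·(2 - 7) - 4 ≡ 24. → (7, 24)

(7, 24)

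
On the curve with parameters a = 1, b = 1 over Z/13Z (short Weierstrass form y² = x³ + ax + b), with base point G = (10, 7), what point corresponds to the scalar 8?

(10, 6)

Repeated addition: build up to 8G.
2G: tangent at (10, 7): λ = (3·10² + 1)/(2·7) ≡ 2/1. 1⁻¹ ≡ 1 (mod 13), so λ ≡ 2·1 ≡ 2.
  x = λ² - 10 - 10 = 4 - 20 ≡ 10; y = λ·(10 - 10) - 7 ≡ 6. → (10, 6)
3G: (10, 6) + (10, 7): same x and y₁ ≡ -y₂, so the sum is O.
4G: O + (10, 7) = (10, 7) (identity).
5G: tangent at (10, 7): λ = (3·10² + 1)/(2·7) ≡ 2/1. 1⁻¹ ≡ 1 (mod 13) since 1·1 = 1 ≡ 1, so λ ≡ 2·1 ≡ 2.
  x = λ² - 10 - 10 = 4 - 20 ≡ 10; y = λ·(10 - 10) - 7 ≡ 6. → (10, 6)
6G: (10, 6) + (10, 7): same x and y₁ ≡ -y₂, so the sum is O.
7G: O + (10, 7) = (10, 7) (identity).
8G: tangent at (10, 7): λ = (3·10² + 1)/(2·7) ≡ 2/1. 1⁻¹ ≡ 1 (mod 13) since 1·1 = 1 ≡ 1, so λ ≡ 2·1 ≡ 2.
  x = λ² - 10 - 10 = 4 - 20 ≡ 10; y = λ·(10 - 10) - 7 ≡ 6. → (10, 6)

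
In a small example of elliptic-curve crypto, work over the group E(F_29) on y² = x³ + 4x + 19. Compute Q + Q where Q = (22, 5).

tangent at (22, 5): λ = (3·22² + 4)/(2·5) ≡ 6/10. 10⁻¹ ≡ 3 (mod 29) since 10·3 = 30 ≡ 1, so λ ≡ 6·3 ≡ 18.
  x = λ² - 22 - 22 = 324 - 44 ≡ 19; y = λ·(22 - 19) - 5 ≡ 20. → (19, 20)

(19, 20)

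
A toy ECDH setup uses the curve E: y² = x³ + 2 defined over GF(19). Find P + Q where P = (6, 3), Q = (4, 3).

(6, 3) + (4, 3). λ = (3 - 3)/(4 - 6) ≡ 0/17 mod 19. 17⁻¹ ≡ 9 (mod 19), so λ ≡ 0.
  x = λ² - 6 - 4 = 0 - 10 ≡ 9; y = λ·(6 - 9) - 3 ≡ 16. → (9, 16)

(9, 16)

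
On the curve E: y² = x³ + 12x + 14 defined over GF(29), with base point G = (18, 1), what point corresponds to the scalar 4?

Double-and-add on 4 = (100)₂. Start with G = (18, 1) for the leading 1-bit.
double: tangent at (18, 1): λ = (3·18² + 12)/(2·1) ≡ 27/2. 2⁻¹ ≡ 15 (mod 29) since 2·15 = 30 ≡ 1, so λ ≡ 27·15 ≡ 28.
  x = λ² - 18 - 18 = 784 - 36 ≡ 23; y = λ·(18 - 23) - 1 ≡ 4. → (23, 4)
double: tangent at (23, 4): λ = (3·23² + 12)/(2·4) ≡ 4/8. 8⁻¹ ≡ 11 (mod 29) since 8·11 = 88 ≡ 1, so λ ≡ 4·11 ≡ 15.
  x = λ² - 23 - 23 = 225 - 46 ≡ 5; y = λ·(23 - 5) - 4 ≡ 5. → (5, 5)

(5, 5)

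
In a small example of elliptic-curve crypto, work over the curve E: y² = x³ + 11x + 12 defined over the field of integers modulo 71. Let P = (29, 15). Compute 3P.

O

Repeated addition: build up to 3P.
2P: tangent at (29, 15): λ = (3·29² + 11)/(2·15) ≡ 49/30. 30⁻¹ ≡ 45 (mod 71) since 30·45 = 1350 ≡ 1, so λ ≡ 49·45 ≡ 4.
  x = λ² - 29 - 29 = 16 - 58 ≡ 29; y = λ·(29 - 29) - 15 ≡ 56. → (29, 56)
3P: (29, 56) + (29, 15): same x and y₁ ≡ -y₂, so the sum is O.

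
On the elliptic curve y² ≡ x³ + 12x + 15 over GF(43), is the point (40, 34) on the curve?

yes

y² = 34² ≡ 38; x³ + 12x + 15 = 64495 ≡ 38 (mod 43). 38 = 38.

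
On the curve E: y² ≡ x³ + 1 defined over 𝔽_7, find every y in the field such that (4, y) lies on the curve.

x³ + 0x + 1 = 65 ≡ 2 (mod 7).
Square roots of 2 mod 7: 3 and 4 (since 3² = 9 ≡ 2).

3, 4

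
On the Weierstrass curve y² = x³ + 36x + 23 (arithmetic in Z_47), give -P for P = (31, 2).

(31, 45)

-(31, 2) = (31, -2 mod 47) = (31, 45).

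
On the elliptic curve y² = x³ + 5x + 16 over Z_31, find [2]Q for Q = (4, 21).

tangent at (4, 21): λ = (3·4² + 5)/(2·21) ≡ 22/11. 11⁻¹ ≡ 17 (mod 31), so λ ≡ 22·17 ≡ 2.
  x = λ² - 4 - 4 = 4 - 8 ≡ 27; y = λ·(4 - 27) - 21 ≡ 26. → (27, 26)

(27, 26)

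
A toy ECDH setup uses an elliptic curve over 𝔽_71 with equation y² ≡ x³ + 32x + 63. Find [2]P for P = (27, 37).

tangent at (27, 37): λ = (3·27² + 32)/(2·37) ≡ 18/3. 3⁻¹ ≡ 24 (mod 71) since 3·24 = 72 ≡ 1, so λ ≡ 18·24 ≡ 6.
  x = λ² - 27 - 27 = 36 - 54 ≡ 53; y = λ·(27 - 53) - 37 ≡ 20. → (53, 20)

(53, 20)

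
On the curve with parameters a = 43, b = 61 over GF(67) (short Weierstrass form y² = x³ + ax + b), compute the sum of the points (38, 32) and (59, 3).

(62, 49)

(38, 32) + (59, 3). λ = (3 - 32)/(59 - 38) ≡ 38/21 mod 67. 21⁻¹ ≡ 16 (mod 67) since 21·16 = 336 ≡ 1, so λ ≡ 5.
  x = λ² - 38 - 59 = 25 - 97 ≡ 62; y = λ·(38 - 62) - 32 ≡ 49. → (62, 49)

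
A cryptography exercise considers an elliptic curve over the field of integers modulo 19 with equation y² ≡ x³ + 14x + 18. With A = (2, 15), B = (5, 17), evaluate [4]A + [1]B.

O

First 4A:
Repeated addition: build up to 4A.
2A: tangent at (2, 15): λ = (3·2² + 14)/(2·15) ≡ 7/11. 11⁻¹ ≡ 7 (mod 19), so λ ≡ 7·7 ≡ 11.
  x = λ² - 2 - 2 = 121 - 4 ≡ 3; y = λ·(2 - 3) - 15 ≡ 12. → (3, 12)
3A: (3, 12) + (2, 15). λ = (15 - 12)/(2 - 3) ≡ 3/18 mod 19. 18⁻¹ ≡ 18 (mod 19) since 18·18 = 324 ≡ 1, so λ ≡ 16.
  x = λ² - 3 - 2 = 256 - 5 ≡ 4; y = λ·(3 - 4) - 12 ≡ 10. → (4, 10)
4A: (4, 10) + (2, 15). λ = (15 - 10)/(2 - 4) ≡ 5/17 mod 19. 17⁻¹ ≡ 9 (mod 19) since 17·9 = 153 ≡ 1, so λ ≡ 7.
  x = λ² - 4 - 2 = 49 - 6 ≡ 5; y = λ·(4 - 5) - 10 ≡ 2. → (5, 2)
4A = (5, 2).
Finally 4A + B:
(5, 2) + (5, 17): same x and y₁ ≡ -y₂, so the sum is O.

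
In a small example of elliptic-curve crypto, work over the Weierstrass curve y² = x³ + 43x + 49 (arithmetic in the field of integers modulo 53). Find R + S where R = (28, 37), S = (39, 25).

(38, 51)

(28, 37) + (39, 25). λ = (25 - 37)/(39 - 28) ≡ 41/11 mod 53. 11⁻¹ ≡ 29 (mod 53), so λ ≡ 23.
  x = λ² - 28 - 39 = 529 - 67 ≡ 38; y = λ·(28 - 38) - 37 ≡ 51. → (38, 51)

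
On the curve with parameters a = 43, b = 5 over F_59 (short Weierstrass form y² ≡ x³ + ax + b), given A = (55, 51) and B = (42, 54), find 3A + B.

(8, 34)

First 3A:
Repeated addition: build up to 3A.
2A: tangent at (55, 51): λ = (3·55² + 43)/(2·51) ≡ 32/43. 43⁻¹ ≡ 11 (mod 59), so λ ≡ 32·11 ≡ 57.
  x = λ² - 55 - 55 = 3249 - 110 ≡ 12; y = λ·(55 - 12) - 51 ≡ 40. → (12, 40)
3A: (12, 40) + (55, 51). λ = (51 - 40)/(55 - 12) ≡ 11/43 mod 59. 43⁻¹ ≡ 11 (mod 59) since 43·11 = 473 ≡ 1, so λ ≡ 3.
  x = λ² - 12 - 55 = 9 - 67 ≡ 1; y = λ·(12 - 1) - 40 ≡ 52. → (1, 52)
3A = (1, 52).
Finally 3A + B:
(1, 52) + (42, 54). λ = (54 - 52)/(42 - 1) ≡ 2/41 mod 59. 41⁻¹ ≡ 36 (mod 59) since 41·36 = 1476 ≡ 1, so λ ≡ 13.
  x = λ² - 1 - 42 = 169 - 43 ≡ 8; y = λ·(1 - 8) - 52 ≡ 34. → (8, 34)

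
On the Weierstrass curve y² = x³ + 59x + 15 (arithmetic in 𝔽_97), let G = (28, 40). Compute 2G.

tangent at (28, 40): λ = (3·28² + 59)/(2·40) ≡ 83/80. 80⁻¹ ≡ 57 (mod 97), so λ ≡ 83·57 ≡ 75.
  x = λ² - 28 - 28 = 5625 - 56 ≡ 40; y = λ·(28 - 40) - 40 ≡ 30. → (40, 30)

(40, 30)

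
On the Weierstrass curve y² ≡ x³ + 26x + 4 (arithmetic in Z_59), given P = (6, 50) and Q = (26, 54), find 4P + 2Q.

First 4P:
Repeated addition: build up to 4P.
2P: tangent at (6, 50): λ = (3·6² + 26)/(2·50) ≡ 16/41. 41⁻¹ ≡ 36 (mod 59), so λ ≡ 16·36 ≡ 45.
  x = λ² - 6 - 6 = 2025 - 12 ≡ 7; y = λ·(6 - 7) - 50 ≡ 23. → (7, 23)
3P: (7, 23) + (6, 50). λ = (50 - 23)/(6 - 7) ≡ 27/58 mod 59. 58⁻¹ ≡ 58 (mod 59), so λ ≡ 32.
  x = λ² - 7 - 6 = 1024 - 13 ≡ 8; y = λ·(7 - 8) - 23 ≡ 4. → (8, 4)
4P: (8, 4) + (6, 50). λ = (50 - 4)/(6 - 8) ≡ 46/57 mod 59. 57⁻¹ ≡ 29 (mod 59) since 57·29 = 1653 ≡ 1, so λ ≡ 36.
  x = λ² - 8 - 6 = 1296 - 14 ≡ 43; y = λ·(8 - 43) - 4 ≡ 34. → (43, 34)
4P = (43, 34).
Next 2Q:
Repeated addition: build up to 2Q.
2Q: tangent at (26, 54): λ = (3·26² + 26)/(2·54) ≡ 48/49. 49⁻¹ ≡ 53 (mod 59), so λ ≡ 48·53 ≡ 7.
  x = λ² - 26 - 26 = 49 - 52 ≡ 56; y = λ·(26 - 56) - 54 ≡ 31. → (56, 31)
2Q = (56, 31).
Finally 4P + 2Q:
(43, 34) + (56, 31). λ = (31 - 34)/(56 - 43) ≡ 56/13 mod 59. 13⁻¹ ≡ 50 (mod 59), so λ ≡ 27.
  x = λ² - 43 - 56 = 729 - 99 ≡ 40; y = λ·(43 - 40) - 34 ≡ 47. → (40, 47)

(40, 47)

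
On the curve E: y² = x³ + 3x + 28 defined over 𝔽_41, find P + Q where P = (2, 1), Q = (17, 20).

(38, 19)

(2, 1) + (17, 20). λ = (20 - 1)/(17 - 2) ≡ 19/15 mod 41. 15⁻¹ ≡ 11 (mod 41) since 15·11 = 165 ≡ 1, so λ ≡ 4.
  x = λ² - 2 - 17 = 16 - 19 ≡ 38; y = λ·(2 - 38) - 1 ≡ 19. → (38, 19)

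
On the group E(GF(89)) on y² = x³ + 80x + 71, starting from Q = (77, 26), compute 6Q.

Repeated addition: build up to 6Q.
2Q: tangent at (77, 26): λ = (3·77² + 80)/(2·26) ≡ 67/52. 52⁻¹ ≡ 12 (mod 89), so λ ≡ 67·12 ≡ 3.
  x = λ² - 77 - 77 = 9 - 154 ≡ 33; y = λ·(77 - 33) - 26 ≡ 17. → (33, 17)
3Q: (33, 17) + (77, 26). λ = (26 - 17)/(77 - 33) ≡ 9/44 mod 89. 44⁻¹ ≡ 87 (mod 89), so λ ≡ 71.
  x = λ² - 33 - 77 = 5041 - 110 ≡ 36; y = λ·(33 - 36) - 17 ≡ 37. → (36, 37)
4Q: (36, 37) + (77, 26). λ = (26 - 37)/(77 - 36) ≡ 78/41 mod 89. 41⁻¹ ≡ 76 (mod 89) since 41·76 = 3116 ≡ 1, so λ ≡ 54.
  x = λ² - 36 - 77 = 2916 - 113 ≡ 44; y = λ·(36 - 44) - 37 ≡ 65. → (44, 65)
5Q: (44, 65) + (77, 26). λ = (26 - 65)/(77 - 44) ≡ 50/33 mod 89. 33⁻¹ ≡ 27 (mod 89), so λ ≡ 15.
  x = λ² - 44 - 77 = 225 - 121 ≡ 15; y = λ·(44 - 15) - 65 ≡ 14. → (15, 14)
6Q: (15, 14) + (77, 26). λ = (26 - 14)/(77 - 15) ≡ 12/62 mod 89. 62⁻¹ ≡ 56 (mod 89) since 62·56 = 3472 ≡ 1, so λ ≡ 49.
  x = λ² - 15 - 77 = 2401 - 92 ≡ 84; y = λ·(15 - 84) - 14 ≡ 76. → (84, 76)

(84, 76)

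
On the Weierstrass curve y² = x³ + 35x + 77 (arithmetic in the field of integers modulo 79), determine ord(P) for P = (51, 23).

2P: tangent at (51, 23): λ = (3·51² + 35)/(2·23) ≡ 17/46. 46⁻¹ ≡ 67 (mod 79) since 46·67 = 3082 ≡ 1, so λ ≡ 17·67 ≡ 33.
  x = λ² - 51 - 51 = 1089 - 102 ≡ 39; y = λ·(51 - 39) - 23 ≡ 57. → (39, 57)
3P: (39, 57) + (51, 23). λ = (23 - 57)/(51 - 39) ≡ 45/12 mod 79. 12⁻¹ ≡ 33 (mod 79) since 12·33 = 396 ≡ 1, so λ ≡ 63.
  x = λ² - 39 - 51 = 3969 - 90 ≡ 8; y = λ·(39 - 8) - 57 ≡ 0. → (8, 0)
4P: (8, 0) + (51, 23). λ = (23 - 0)/(51 - 8) ≡ 23/43 mod 79. 43⁻¹ ≡ 68 (mod 79), so λ ≡ 63.
  x = λ² - 8 - 51 = 3969 - 59 ≡ 39; y = λ·(8 - 39) - 0 ≡ 22. → (39, 22)
5P: (39, 22) + (51, 23). λ = (23 - 22)/(51 - 39) ≡ 1/12 mod 79. 12⁻¹ ≡ 33 (mod 79) since 12·33 = 396 ≡ 1, so λ ≡ 33.
  x = λ² - 39 - 51 = 1089 - 90 ≡ 51; y = λ·(39 - 51) - 22 ≡ 56. → (51, 56)
6P: (51, 56) + (51, 23): same x and y₁ ≡ -y₂, so the sum is O.
6P = O, so the order is 6.

6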